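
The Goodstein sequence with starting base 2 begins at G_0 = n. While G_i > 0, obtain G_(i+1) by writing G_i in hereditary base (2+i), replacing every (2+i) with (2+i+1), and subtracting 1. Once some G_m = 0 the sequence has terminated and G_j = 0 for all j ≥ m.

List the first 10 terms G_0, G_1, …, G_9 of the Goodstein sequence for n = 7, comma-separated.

G_0 = 7. HB_2(7) = 2^2 + 2 + 1. Bump = 31. G_1 = 30.
G_1 = 30. HB_3(30) = 3^3 + 3. Bump = 260. G_2 = 259.
G_2 = 259. HB_4(259) = 4^4 + 3. Bump = 3128. G_3 = 3127.
G_3 = 3127. HB_5(3127) = 5^5 + 2. Bump = 46658. G_4 = 46657.
G_4 = 46657. HB_6(46657) = 6^6 + 1. Bump = 823544. G_5 = 823543.
G_5 = 823543. HB_7(823543) = 7^7. Bump = 16777216. G_6 = 16777215.
G_6 = 16777215. HB_8(16777215) = 7·8^7 + 7·8^6 + 7·8^5 + 7·8^4 + 7·8^3 + 7·8^2 + 7·8 + 7. Bump = 37665880. G_7 = 37665879.
G_7 = 37665879. HB_9(37665879) = 7·9^7 + 7·9^6 + 7·9^5 + 7·9^4 + 7·9^3 + 7·9^2 + 7·9 + 6. Bump = 77777776. G_8 = 77777775.
G_8 = 77777775. HB_10(77777775) = 7·10^7 + 7·10^6 + 7·10^5 + 7·10^4 + 7·10^3 + 7·10^2 + 7·10 + 5. Bump = 150051214. G_9 = 150051213.

7, 30, 259, 3127, 46657, 823543, 16777215, 37665879, 77777775, 150051213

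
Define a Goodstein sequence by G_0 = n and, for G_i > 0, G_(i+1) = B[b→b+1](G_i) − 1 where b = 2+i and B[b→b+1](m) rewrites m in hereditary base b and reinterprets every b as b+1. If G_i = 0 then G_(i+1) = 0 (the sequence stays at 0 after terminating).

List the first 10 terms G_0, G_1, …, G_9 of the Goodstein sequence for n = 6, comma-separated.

G_0=6  [base 2] 2^2 + 2  →[2↦3]→  3^3 + 3 = 30  −1 ⇒ G_1=29
G_1=29  [base 3] 3^3 + 2  →[3↦4]→  4^4 + 2 = 258  −1 ⇒ G_2=257
G_2=257  [base 4] 4^4 + 1  →[4↦5]→  5^5 + 1 = 3126  −1 ⇒ G_3=3125
G_3=3125  [base 5] 5^5  →[5↦6]→  6^6 = 46656  −1 ⇒ G_4=46655
G_4=46655  [base 6] 5·6^5 + 5·6^4 + 5·6^3 + 5·6^2 + 5·6 + 5  →[6↦7]→  5·7^5 + 5·7^4 + 5·7^3 + 5·7^2 + 5·7 + 5 = 98040  −1 ⇒ G_5=98039
G_5=98039  [base 7] 5·7^5 + 5·7^4 + 5·7^3 + 5·7^2 + 5·7 + 4  →[7↦8]→  5·8^5 + 5·8^4 + 5·8^3 + 5·8^2 + 5·8 + 4 = 187244  −1 ⇒ G_6=187243
G_6=187243  [base 8] 5·8^5 + 5·8^4 + 5·8^3 + 5·8^2 + 5·8 + 3  →[8↦9]→  5·9^5 + 5·9^4 + 5·9^3 + 5·9^2 + 5·9 + 3 = 332148  −1 ⇒ G_7=332147
G_7=332147  [base 9] 5·9^5 + 5·9^4 + 5·9^3 + 5·9^2 + 5·9 + 2  →[9↦10]→  5·10^5 + 5·10^4 + 5·10^3 + 5·10^2 + 5·10 + 2 = 555552  −1 ⇒ G_8=555551
G_8=555551  [base 10] 5·10^5 + 5·10^4 + 5·10^3 + 5·10^2 + 5·10 + 1  →[10↦11]→  5·11^5 + 5·11^4 + 5·11^3 + 5·11^2 + 5·11 + 1 = 885776  −1 ⇒ G_9=885775

6, 29, 257, 3125, 46655, 98039, 187243, 332147, 555551, 885775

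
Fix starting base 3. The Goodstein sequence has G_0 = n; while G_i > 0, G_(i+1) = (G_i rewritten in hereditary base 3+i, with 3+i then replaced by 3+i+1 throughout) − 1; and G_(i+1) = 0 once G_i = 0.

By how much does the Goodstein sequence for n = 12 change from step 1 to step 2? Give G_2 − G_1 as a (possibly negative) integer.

8

G_0=12  [base 3] 3^2 + 3  →[3↦4]→  4^2 + 4 = 20  −1 ⇒ G_1=19
G_1=19  [base 4] 4^2 + 3  →[4↦5]→  5^2 + 3 = 28  −1 ⇒ G_2=27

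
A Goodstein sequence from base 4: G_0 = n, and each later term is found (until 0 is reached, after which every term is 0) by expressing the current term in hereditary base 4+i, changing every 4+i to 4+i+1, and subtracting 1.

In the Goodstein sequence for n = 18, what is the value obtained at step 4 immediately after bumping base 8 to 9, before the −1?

59

G_0=18  [base 4] 4^2 + 2  →[4↦5]→  5^2 + 2 = 27  −1 ⇒ G_1=26
G_1=26  [base 5] 5^2 + 1  →[5↦6]→  6^2 + 1 = 37  −1 ⇒ G_2=36
G_2=36  [base 6] 6^2  →[6↦7]→  7^2 = 49  −1 ⇒ G_3=48
G_3=48  [base 7] 6·7 + 6  →[7↦8]→  6·8 + 6 = 54  −1 ⇒ G_4=53
G_4=53  [base 8] 6·8 + 5  →[8↦9]→  6·9 + 5 = 59  −1 ⇒ G_5=58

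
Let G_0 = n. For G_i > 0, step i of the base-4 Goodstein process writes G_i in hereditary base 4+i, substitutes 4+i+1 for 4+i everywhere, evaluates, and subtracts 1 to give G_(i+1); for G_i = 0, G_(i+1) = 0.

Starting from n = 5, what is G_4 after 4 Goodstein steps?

G_0=5  [base 4] 4 + 1  →[4↦5]→  5 + 1 = 6  −1 ⇒ G_1=5
G_1=5  [base 5] 5  →[5↦6]→  6 = 6  −1 ⇒ G_2=5
G_2=5  [base 6] 5  →[6↦7]→  5 = 5  −1 ⇒ G_3=4
G_3=4  [base 7] 4  →[7↦8]→  4 = 4  −1 ⇒ G_4=3
G_4=3  [base 8] 3  →[8↦9]→  3 = 3  −1 ⇒ G_5=2

3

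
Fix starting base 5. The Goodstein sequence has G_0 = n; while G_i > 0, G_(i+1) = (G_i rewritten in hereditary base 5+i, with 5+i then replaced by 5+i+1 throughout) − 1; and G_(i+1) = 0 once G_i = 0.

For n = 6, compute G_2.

6

step 0: 6 = 5 + 1; sub 6 for 5: 6 + 1; = 7; G_1 = 7−1 = 6
step 1: 6 = 6; sub 7 for 6: 7; = 7; G_2 = 7−1 = 6
step 2: 6 = 6; sub 8 for 7: 6; = 6; G_3 = 6−1 = 5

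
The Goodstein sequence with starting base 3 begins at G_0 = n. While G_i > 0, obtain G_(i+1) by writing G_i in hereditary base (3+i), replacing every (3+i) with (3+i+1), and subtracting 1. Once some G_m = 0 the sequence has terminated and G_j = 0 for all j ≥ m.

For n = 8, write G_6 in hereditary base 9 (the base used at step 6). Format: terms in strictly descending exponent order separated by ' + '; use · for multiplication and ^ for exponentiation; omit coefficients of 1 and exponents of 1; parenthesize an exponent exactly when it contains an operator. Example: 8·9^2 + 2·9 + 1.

base 3: 8 = 2·3 + 2; at 4: 2·4 + 2 = 10; next = 9
base 4: 9 = 2·4 + 1; at 5: 2·5 + 1 = 11; next = 10
base 5: 10 = 2·5; at 6: 2·6 = 12; next = 11
base 6: 11 = 6 + 5; at 7: 7 + 5 = 12; next = 11
base 7: 11 = 7 + 4; at 8: 8 + 4 = 12; next = 11
base 8: 11 = 8 + 3; at 9: 9 + 3 = 12; next = 11
base 9: 11 = 9 + 2; at 10: 10 + 2 = 12; next = 11

9 + 2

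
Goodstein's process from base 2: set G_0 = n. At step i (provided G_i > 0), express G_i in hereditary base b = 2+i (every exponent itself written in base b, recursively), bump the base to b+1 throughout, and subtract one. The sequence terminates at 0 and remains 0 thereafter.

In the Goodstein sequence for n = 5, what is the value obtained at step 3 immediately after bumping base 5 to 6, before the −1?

776

step 0: 5 = 2^2 + 1; sub 3 for 2: 3^3 + 1; = 28; G_1 = 28−1 = 27
step 1: 27 = 3^3; sub 4 for 3: 4^4; = 256; G_2 = 256−1 = 255
step 2: 255 = 3·4^3 + 3·4^2 + 3·4 + 3; sub 5 for 4: 3·5^3 + 3·5^2 + 3·5 + 3; = 468; G_3 = 468−1 = 467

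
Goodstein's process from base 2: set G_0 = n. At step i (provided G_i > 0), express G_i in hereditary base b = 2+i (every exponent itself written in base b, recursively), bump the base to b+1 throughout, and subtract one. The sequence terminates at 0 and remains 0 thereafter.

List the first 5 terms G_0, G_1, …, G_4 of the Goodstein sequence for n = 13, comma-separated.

13 —HB2→ 2^(2 + 1) + 2^2 + 1 —bump→ 3^(3 + 1) + 3^3 + 1 = 109 —(−1)→ 108
108 —HB3→ 3^(3 + 1) + 3^3 —bump→ 4^(4 + 1) + 4^4 = 1280 —(−1)→ 1279
1279 —HB4→ 4^(4 + 1) + 3·4^3 + 3·4^2 + 3·4 + 3 —bump→ 5^(5 + 1) + 3·5^3 + 3·5^2 + 3·5 + 3 = 16093 —(−1)→ 16092
16092 —HB5→ 5^(5 + 1) + 3·5^3 + 3·5^2 + 3·5 + 2 —bump→ 6^(6 + 1) + 3·6^3 + 3·6^2 + 3·6 + 2 = 280712 —(−1)→ 280711

13, 108, 1279, 16092, 280711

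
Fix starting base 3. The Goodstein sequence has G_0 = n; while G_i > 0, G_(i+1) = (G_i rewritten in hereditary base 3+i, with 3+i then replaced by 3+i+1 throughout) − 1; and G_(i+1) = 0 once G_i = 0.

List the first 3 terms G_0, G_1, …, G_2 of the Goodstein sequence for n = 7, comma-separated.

(0) 7|_3 = 2·3 + 1 ↦ 2·4 + 1|_4 = 9 ⇒ 8
(1) 8|_4 = 2·4 ↦ 2·5|_5 = 10 ⇒ 9

7, 8, 9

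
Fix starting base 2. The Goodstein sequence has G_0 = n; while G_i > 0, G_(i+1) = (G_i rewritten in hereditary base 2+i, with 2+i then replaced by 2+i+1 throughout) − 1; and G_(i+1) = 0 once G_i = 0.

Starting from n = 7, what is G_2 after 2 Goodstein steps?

base 2: 7 = 2^2 + 2 + 1; at 3: 3^3 + 3 + 1 = 31; next = 30
base 3: 30 = 3^3 + 3; at 4: 4^4 + 4 = 260; next = 259
base 4: 259 = 4^4 + 3; at 5: 5^5 + 3 = 3128; next = 3127

259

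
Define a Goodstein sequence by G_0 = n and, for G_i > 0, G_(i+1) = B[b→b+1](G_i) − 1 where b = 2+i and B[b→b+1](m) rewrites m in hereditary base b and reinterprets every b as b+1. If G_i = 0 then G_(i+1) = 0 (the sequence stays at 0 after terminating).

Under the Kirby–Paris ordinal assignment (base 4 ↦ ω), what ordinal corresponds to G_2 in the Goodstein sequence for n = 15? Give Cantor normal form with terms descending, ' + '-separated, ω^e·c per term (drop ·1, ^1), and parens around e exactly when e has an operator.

base 2: 15 = 2^(2 + 1) + 2^2 + 2 + 1; at 3: 3^(3 + 1) + 3^3 + 3 + 1 = 112; next = 111
base 3: 111 = 3^(3 + 1) + 3^3 + 3; at 4: 4^(4 + 1) + 4^4 + 4 = 1284; next = 1283
base 4: 1283 = 4^(4 + 1) + 4^4 + 3; at 5: 5^(5 + 1) + 5^5 + 3 = 18753; next = 18752

ω^(ω + 1) + ω^ω + 3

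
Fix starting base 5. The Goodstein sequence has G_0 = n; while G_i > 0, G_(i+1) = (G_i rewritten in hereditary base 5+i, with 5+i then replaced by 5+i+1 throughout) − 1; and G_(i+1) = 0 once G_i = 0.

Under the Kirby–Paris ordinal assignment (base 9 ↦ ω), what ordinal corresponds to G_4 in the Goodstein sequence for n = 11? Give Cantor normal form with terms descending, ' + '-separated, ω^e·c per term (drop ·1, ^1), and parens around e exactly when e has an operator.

11 —HB5→ 2·5 + 1 —bump→ 2·6 + 1 = 13 —(−1)→ 12
12 —HB6→ 2·6 —bump→ 2·7 = 14 —(−1)→ 13
13 —HB7→ 7 + 6 —bump→ 8 + 6 = 14 —(−1)→ 13
13 —HB8→ 8 + 5 —bump→ 9 + 5 = 14 —(−1)→ 13
13 —HB9→ 9 + 4 —bump→ 10 + 4 = 14 —(−1)→ 13

ω + 4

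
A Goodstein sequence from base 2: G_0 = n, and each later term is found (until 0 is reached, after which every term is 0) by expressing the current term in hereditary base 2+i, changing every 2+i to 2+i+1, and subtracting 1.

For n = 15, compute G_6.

150994943

G_0=15  [base 2] 2^(2 + 1) + 2^2 + 2 + 1  →[2↦3]→  3^(3 + 1) + 3^3 + 3 + 1 = 112  −1 ⇒ G_1=111
G_1=111  [base 3] 3^(3 + 1) + 3^3 + 3  →[3↦4]→  4^(4 + 1) + 4^4 + 4 = 1284  −1 ⇒ G_2=1283
G_2=1283  [base 4] 4^(4 + 1) + 4^4 + 3  →[4↦5]→  5^(5 + 1) + 5^5 + 3 = 18753  −1 ⇒ G_3=18752
G_3=18752  [base 5] 5^(5 + 1) + 5^5 + 2  →[5↦6]→  6^(6 + 1) + 6^6 + 2 = 326594  −1 ⇒ G_4=326593
G_4=326593  [base 6] 6^(6 + 1) + 6^6 + 1  →[6↦7]→  7^(7 + 1) + 7^7 + 1 = 6588345  −1 ⇒ G_5=6588344
G_5=6588344  [base 7] 7^(7 + 1) + 7^7  →[7↦8]→  8^(8 + 1) + 8^8 = 150994944  −1 ⇒ G_6=150994943
G_6=150994943  [base 8] 8^(8 + 1) + 7·8^7 + 7·8^6 + 7·8^5 + 7·8^4 + 7·8^3 + 7·8^2 + 7·8 + 7  →[8↦9]→  9^(9 + 1) + 7·9^7 + 7·9^6 + 7·9^5 + 7·9^4 + 7·9^3 + 7·9^2 + 7·9 + 7 = 3524450281  −1 ⇒ G_7=3524450280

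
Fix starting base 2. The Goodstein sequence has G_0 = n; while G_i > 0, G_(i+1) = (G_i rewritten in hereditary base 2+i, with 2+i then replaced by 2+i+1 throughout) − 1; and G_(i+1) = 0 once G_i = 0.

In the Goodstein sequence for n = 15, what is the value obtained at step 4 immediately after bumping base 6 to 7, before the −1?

6588345

i=0: 15 = 2^(2 + 1) + 2^2 + 2 + 1 (b=2); 2→3: 3^(3 + 1) + 3^3 + 3 + 1 = 112; 112−1 = 111
i=1: 111 = 3^(3 + 1) + 3^3 + 3 (b=3); 3→4: 4^(4 + 1) + 4^4 + 4 = 1284; 1284−1 = 1283
i=2: 1283 = 4^(4 + 1) + 4^4 + 3 (b=4); 4→5: 5^(5 + 1) + 5^5 + 3 = 18753; 18753−1 = 18752
i=3: 18752 = 5^(5 + 1) + 5^5 + 2 (b=5); 5→6: 6^(6 + 1) + 6^6 + 2 = 326594; 326594−1 = 326593
i=4: 326593 = 6^(6 + 1) + 6^6 + 1 (b=6); 6→7: 7^(7 + 1) + 7^7 + 1 = 6588345; 6588345−1 = 6588344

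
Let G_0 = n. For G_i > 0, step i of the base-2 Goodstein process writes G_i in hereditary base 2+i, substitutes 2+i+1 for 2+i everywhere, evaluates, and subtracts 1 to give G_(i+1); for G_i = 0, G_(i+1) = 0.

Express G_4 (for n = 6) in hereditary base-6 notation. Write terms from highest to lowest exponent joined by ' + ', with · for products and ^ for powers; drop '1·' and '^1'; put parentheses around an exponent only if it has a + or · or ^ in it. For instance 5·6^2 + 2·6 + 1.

base 2: 6 = 2^2 + 2; at 3: 3^3 + 3 = 30; next = 29
base 3: 29 = 3^3 + 2; at 4: 4^4 + 2 = 258; next = 257
base 4: 257 = 4^4 + 1; at 5: 5^5 + 1 = 3126; next = 3125
base 5: 3125 = 5^5; at 6: 6^6 = 46656; next = 46655
base 6: 46655 = 5·6^5 + 5·6^4 + 5·6^3 + 5·6^2 + 5·6 + 5; at 7: 5·7^5 + 5·7^4 + 5·7^3 + 5·7^2 + 5·7 + 5 = 98040; next = 98039

5·6^5 + 5·6^4 + 5·6^3 + 5·6^2 + 5·6 + 5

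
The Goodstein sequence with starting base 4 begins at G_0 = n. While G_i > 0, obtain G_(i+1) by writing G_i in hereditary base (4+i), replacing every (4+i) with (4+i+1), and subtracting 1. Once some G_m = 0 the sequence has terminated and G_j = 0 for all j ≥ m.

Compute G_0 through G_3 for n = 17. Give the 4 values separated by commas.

17, 25, 35, 39

step 0: 17 = 4^2 + 1; sub 5 for 4: 5^2 + 1; = 26; G_1 = 26−1 = 25
step 1: 25 = 5^2; sub 6 for 5: 6^2; = 36; G_2 = 36−1 = 35
step 2: 35 = 5·6 + 5; sub 7 for 6: 5·7 + 5; = 40; G_3 = 40−1 = 39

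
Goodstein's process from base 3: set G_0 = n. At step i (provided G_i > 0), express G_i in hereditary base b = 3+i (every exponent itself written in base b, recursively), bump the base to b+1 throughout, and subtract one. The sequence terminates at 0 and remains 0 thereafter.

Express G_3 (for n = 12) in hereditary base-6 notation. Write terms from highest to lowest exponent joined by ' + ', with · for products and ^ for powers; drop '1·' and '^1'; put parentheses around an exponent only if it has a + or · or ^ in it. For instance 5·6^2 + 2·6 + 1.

12 —HB3→ 3^2 + 3 —bump→ 4^2 + 4 = 20 —(−1)→ 19
19 —HB4→ 4^2 + 3 —bump→ 5^2 + 3 = 28 —(−1)→ 27
27 —HB5→ 5^2 + 2 —bump→ 6^2 + 2 = 38 —(−1)→ 37

6^2 + 1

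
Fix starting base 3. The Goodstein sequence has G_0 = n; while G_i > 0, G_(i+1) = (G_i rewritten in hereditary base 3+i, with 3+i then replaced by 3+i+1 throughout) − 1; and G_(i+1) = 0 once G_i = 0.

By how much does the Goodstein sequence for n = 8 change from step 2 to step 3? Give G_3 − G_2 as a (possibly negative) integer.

1

i=0: 8 = 2·3 + 2 (b=3); 3→4: 2·4 + 2 = 10; 10−1 = 9
i=1: 9 = 2·4 + 1 (b=4); 4→5: 2·5 + 1 = 11; 11−1 = 10
i=2: 10 = 2·5 (b=5); 5→6: 2·6 = 12; 12−1 = 11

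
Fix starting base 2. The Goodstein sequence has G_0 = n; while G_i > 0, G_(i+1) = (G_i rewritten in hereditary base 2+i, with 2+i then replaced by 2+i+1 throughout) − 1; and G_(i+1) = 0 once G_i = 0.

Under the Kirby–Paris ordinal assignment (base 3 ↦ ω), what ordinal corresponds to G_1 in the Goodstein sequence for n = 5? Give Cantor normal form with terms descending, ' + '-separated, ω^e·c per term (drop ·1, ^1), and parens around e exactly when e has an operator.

i=0: 5 = 2^2 + 1 (b=2); 2→3: 3^3 + 1 = 28; 28−1 = 27
i=1: 27 = 3^3 (b=3); 3→4: 4^4 = 256; 256−1 = 255

ω^ω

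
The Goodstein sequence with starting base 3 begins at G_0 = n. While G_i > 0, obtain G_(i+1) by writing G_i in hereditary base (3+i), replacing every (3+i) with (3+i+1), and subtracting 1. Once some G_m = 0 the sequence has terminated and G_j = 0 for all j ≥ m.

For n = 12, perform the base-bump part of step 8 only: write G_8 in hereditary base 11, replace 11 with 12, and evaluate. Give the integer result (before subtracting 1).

88

step 0: 12 = 3^2 + 3; sub 4 for 3: 4^2 + 4; = 20; G_1 = 20−1 = 19
step 1: 19 = 4^2 + 3; sub 5 for 4: 5^2 + 3; = 28; G_2 = 28−1 = 27
step 2: 27 = 5^2 + 2; sub 6 for 5: 6^2 + 2; = 38; G_3 = 38−1 = 37
step 3: 37 = 6^2 + 1; sub 7 for 6: 7^2 + 1; = 50; G_4 = 50−1 = 49
step 4: 49 = 7^2; sub 8 for 7: 8^2; = 64; G_5 = 64−1 = 63
step 5: 63 = 7·8 + 7; sub 9 for 8: 7·9 + 7; = 70; G_6 = 70−1 = 69
step 6: 69 = 7·9 + 6; sub 10 for 9: 7·10 + 6; = 76; G_7 = 76−1 = 75
step 7: 75 = 7·10 + 5; sub 11 for 10: 7·11 + 5; = 82; G_8 = 82−1 = 81
step 8: 81 = 7·11 + 4; sub 12 for 11: 7·12 + 4; = 88; G_9 = 88−1 = 87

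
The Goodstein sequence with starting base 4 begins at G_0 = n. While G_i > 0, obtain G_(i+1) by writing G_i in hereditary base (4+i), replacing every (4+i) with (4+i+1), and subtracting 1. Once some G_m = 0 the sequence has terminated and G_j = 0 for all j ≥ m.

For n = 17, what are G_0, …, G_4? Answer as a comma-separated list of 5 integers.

17, 25, 35, 39, 43

i=0: 17 = 4^2 + 1 (b=4); 4→5: 5^2 + 1 = 26; 26−1 = 25
i=1: 25 = 5^2 (b=5); 5→6: 6^2 = 36; 36−1 = 35
i=2: 35 = 5·6 + 5 (b=6); 6→7: 5·7 + 5 = 40; 40−1 = 39
i=3: 39 = 5·7 + 4 (b=7); 7→8: 5·8 + 4 = 44; 44−1 = 43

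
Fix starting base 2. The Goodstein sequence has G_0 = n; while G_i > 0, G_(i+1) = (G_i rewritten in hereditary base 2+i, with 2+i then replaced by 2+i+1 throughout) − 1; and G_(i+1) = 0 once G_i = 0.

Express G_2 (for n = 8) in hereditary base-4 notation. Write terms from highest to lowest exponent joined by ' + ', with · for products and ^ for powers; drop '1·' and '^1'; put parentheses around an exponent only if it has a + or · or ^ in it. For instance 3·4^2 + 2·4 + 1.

2·4^4 + 2·4^2 + 2·4 + 1

G_0 = 8. HB_2(8) = 2^(2 + 1). Bump = 81. G_1 = 80.
G_1 = 80. HB_3(80) = 2·3^3 + 2·3^2 + 2·3 + 2. Bump = 554. G_2 = 553.
G_2 = 553. HB_4(553) = 2·4^4 + 2·4^2 + 2·4 + 1. Bump = 6311. G_3 = 6310.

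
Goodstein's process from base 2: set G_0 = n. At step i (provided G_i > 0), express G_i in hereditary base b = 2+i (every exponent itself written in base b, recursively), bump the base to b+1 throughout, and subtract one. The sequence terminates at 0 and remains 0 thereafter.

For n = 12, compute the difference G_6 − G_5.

128452957

G_0=12  [base 2] 2^(2 + 1) + 2^2  →[2↦3]→  3^(3 + 1) + 3^3 = 108  −1 ⇒ G_1=107
G_1=107  [base 3] 3^(3 + 1) + 2·3^2 + 2·3 + 2  →[3↦4]→  4^(4 + 1) + 2·4^2 + 2·4 + 2 = 1066  −1 ⇒ G_2=1065
G_2=1065  [base 4] 4^(4 + 1) + 2·4^2 + 2·4 + 1  →[4↦5]→  5^(5 + 1) + 2·5^2 + 2·5 + 1 = 15686  −1 ⇒ G_3=15685
G_3=15685  [base 5] 5^(5 + 1) + 2·5^2 + 2·5  →[5↦6]→  6^(6 + 1) + 2·6^2 + 2·6 = 280020  −1 ⇒ G_4=280019
G_4=280019  [base 6] 6^(6 + 1) + 2·6^2 + 6 + 5  →[6↦7]→  7^(7 + 1) + 2·7^2 + 7 + 5 = 5764911  −1 ⇒ G_5=5764910
G_5=5764910  [base 7] 7^(7 + 1) + 2·7^2 + 7 + 4  →[7↦8]→  8^(8 + 1) + 2·8^2 + 8 + 4 = 134217868  −1 ⇒ G_6=134217867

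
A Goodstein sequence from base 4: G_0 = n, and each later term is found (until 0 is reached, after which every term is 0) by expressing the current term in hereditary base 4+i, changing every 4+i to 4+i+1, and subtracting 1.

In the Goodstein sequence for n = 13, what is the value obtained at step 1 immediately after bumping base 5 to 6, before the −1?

18

step 0: 13 = 3·4 + 1; sub 5 for 4: 3·5 + 1; = 16; G_1 = 16−1 = 15
step 1: 15 = 3·5; sub 6 for 5: 3·6; = 18; G_2 = 18−1 = 17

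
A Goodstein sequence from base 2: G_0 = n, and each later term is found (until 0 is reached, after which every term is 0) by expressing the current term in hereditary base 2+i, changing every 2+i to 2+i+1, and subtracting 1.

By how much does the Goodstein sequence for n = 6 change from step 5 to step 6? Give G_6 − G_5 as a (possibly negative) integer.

89204

step 0: 6 = 2^2 + 2; sub 3 for 2: 3^3 + 3; = 30; G_1 = 30−1 = 29
step 1: 29 = 3^3 + 2; sub 4 for 3: 4^4 + 2; = 258; G_2 = 258−1 = 257
step 2: 257 = 4^4 + 1; sub 5 for 4: 5^5 + 1; = 3126; G_3 = 3126−1 = 3125
step 3: 3125 = 5^5; sub 6 for 5: 6^6; = 46656; G_4 = 46656−1 = 46655
step 4: 46655 = 5·6^5 + 5·6^4 + 5·6^3 + 5·6^2 + 5·6 + 5; sub 7 for 6: 5·7^5 + 5·7^4 + 5·7^3 + 5·7^2 + 5·7 + 5; = 98040; G_5 = 98040−1 = 98039
step 5: 98039 = 5·7^5 + 5·7^4 + 5·7^3 + 5·7^2 + 5·7 + 4; sub 8 for 7: 5·8^5 + 5·8^4 + 5·8^3 + 5·8^2 + 5·8 + 4; = 187244; G_6 = 187244−1 = 187243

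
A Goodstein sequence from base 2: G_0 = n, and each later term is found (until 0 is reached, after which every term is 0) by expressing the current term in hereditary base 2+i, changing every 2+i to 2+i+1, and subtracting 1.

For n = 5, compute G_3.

467

base 2: 5 = 2^2 + 1; at 3: 3^3 + 1 = 28; next = 27
base 3: 27 = 3^3; at 4: 4^4 = 256; next = 255
base 4: 255 = 3·4^3 + 3·4^2 + 3·4 + 3; at 5: 3·5^3 + 3·5^2 + 3·5 + 3 = 468; next = 467
base 5: 467 = 3·5^3 + 3·5^2 + 3·5 + 2; at 6: 3·6^3 + 3·6^2 + 3·6 + 2 = 776; next = 775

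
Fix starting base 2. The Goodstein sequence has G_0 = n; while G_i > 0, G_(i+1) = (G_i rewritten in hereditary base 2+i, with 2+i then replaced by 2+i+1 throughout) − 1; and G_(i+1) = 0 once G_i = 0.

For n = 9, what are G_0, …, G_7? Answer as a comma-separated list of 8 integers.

9, 81, 1023, 9842, 140743, 2471826, 50333399, 1162263921

G_0 = 9. HB_2(9) = 2^(2 + 1) + 1. Bump = 82. G_1 = 81.
G_1 = 81. HB_3(81) = 3^(3 + 1). Bump = 1024. G_2 = 1023.
G_2 = 1023. HB_4(1023) = 3·4^4 + 3·4^3 + 3·4^2 + 3·4 + 3. Bump = 9843. G_3 = 9842.
G_3 = 9842. HB_5(9842) = 3·5^5 + 3·5^3 + 3·5^2 + 3·5 + 2. Bump = 140744. G_4 = 140743.
G_4 = 140743. HB_6(140743) = 3·6^6 + 3·6^3 + 3·6^2 + 3·6 + 1. Bump = 2471827. G_5 = 2471826.
G_5 = 2471826. HB_7(2471826) = 3·7^7 + 3·7^3 + 3·7^2 + 3·7. Bump = 50333400. G_6 = 50333399.
G_6 = 50333399. HB_8(50333399) = 3·8^8 + 3·8^3 + 3·8^2 + 2·8 + 7. Bump = 1162263922. G_7 = 1162263921.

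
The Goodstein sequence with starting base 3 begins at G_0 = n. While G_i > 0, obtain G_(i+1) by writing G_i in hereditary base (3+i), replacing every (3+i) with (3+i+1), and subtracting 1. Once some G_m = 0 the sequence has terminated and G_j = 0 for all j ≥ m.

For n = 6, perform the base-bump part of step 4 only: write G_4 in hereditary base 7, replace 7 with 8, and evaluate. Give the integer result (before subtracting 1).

8

(0) 6|_3 = 2·3 ↦ 2·4|_4 = 8 ⇒ 7
(1) 7|_4 = 4 + 3 ↦ 5 + 3|_5 = 8 ⇒ 7
(2) 7|_5 = 5 + 2 ↦ 6 + 2|_6 = 8 ⇒ 7
(3) 7|_6 = 6 + 1 ↦ 7 + 1|_7 = 8 ⇒ 7
(4) 7|_7 = 7 ↦ 8|_8 = 8 ⇒ 7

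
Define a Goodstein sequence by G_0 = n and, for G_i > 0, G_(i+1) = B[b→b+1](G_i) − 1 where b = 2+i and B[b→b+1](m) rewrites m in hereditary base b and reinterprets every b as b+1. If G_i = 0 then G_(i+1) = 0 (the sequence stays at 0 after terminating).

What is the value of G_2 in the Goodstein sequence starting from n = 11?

i=0: 11 = 2^(2 + 1) + 2 + 1 (b=2); 2→3: 3^(3 + 1) + 3 + 1 = 85; 85−1 = 84
i=1: 84 = 3^(3 + 1) + 3 (b=3); 3→4: 4^(4 + 1) + 4 = 1028; 1028−1 = 1027
i=2: 1027 = 4^(4 + 1) + 3 (b=4); 4→5: 5^(5 + 1) + 3 = 15628; 15628−1 = 15627

1027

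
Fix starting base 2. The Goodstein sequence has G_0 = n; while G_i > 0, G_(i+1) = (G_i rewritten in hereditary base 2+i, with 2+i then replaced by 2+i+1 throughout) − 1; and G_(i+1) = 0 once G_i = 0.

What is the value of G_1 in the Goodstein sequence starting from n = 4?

[0] 4 ≡ 2^2 (base 2). Lift 3: 27. −1: 26.
[1] 26 ≡ 2·3^2 + 2·3 + 2 (base 3). Lift 4: 42. −1: 41.

26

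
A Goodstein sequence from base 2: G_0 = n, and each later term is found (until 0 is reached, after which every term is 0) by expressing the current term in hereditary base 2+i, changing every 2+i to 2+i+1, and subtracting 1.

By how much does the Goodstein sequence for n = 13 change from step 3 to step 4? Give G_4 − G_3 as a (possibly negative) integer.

264619

step 0: 13 = 2^(2 + 1) + 2^2 + 1; sub 3 for 2: 3^(3 + 1) + 3^3 + 1; = 109; G_1 = 109−1 = 108
step 1: 108 = 3^(3 + 1) + 3^3; sub 4 for 3: 4^(4 + 1) + 4^4; = 1280; G_2 = 1280−1 = 1279
step 2: 1279 = 4^(4 + 1) + 3·4^3 + 3·4^2 + 3·4 + 3; sub 5 for 4: 5^(5 + 1) + 3·5^3 + 3·5^2 + 3·5 + 3; = 16093; G_3 = 16093−1 = 16092
step 3: 16092 = 5^(5 + 1) + 3·5^3 + 3·5^2 + 3·5 + 2; sub 6 for 5: 6^(6 + 1) + 3·6^3 + 3·6^2 + 3·6 + 2; = 280712; G_4 = 280712−1 = 280711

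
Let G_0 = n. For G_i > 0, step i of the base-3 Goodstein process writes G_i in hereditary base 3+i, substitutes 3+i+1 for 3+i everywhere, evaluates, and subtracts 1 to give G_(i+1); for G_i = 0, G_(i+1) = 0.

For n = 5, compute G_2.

G_0 = 5. HB_3(5) = 3 + 2. Bump = 6. G_1 = 5.
G_1 = 5. HB_4(5) = 4 + 1. Bump = 6. G_2 = 5.

5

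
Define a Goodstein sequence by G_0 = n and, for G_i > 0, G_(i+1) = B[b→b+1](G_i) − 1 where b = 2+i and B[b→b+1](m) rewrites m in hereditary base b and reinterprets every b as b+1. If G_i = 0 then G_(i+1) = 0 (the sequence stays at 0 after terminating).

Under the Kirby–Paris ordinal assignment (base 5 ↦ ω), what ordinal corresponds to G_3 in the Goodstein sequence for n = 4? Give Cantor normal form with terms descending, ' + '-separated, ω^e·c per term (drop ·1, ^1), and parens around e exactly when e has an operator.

[0] 4 ≡ 2^2 (base 2). Lift 3: 27. −1: 26.
[1] 26 ≡ 2·3^2 + 2·3 + 2 (base 3). Lift 4: 42. −1: 41.
[2] 41 ≡ 2·4^2 + 2·4 + 1 (base 4). Lift 5: 61. −1: 60.
[3] 60 ≡ 2·5^2 + 2·5 (base 5). Lift 6: 84. −1: 83.

ω^2·2 + ω·2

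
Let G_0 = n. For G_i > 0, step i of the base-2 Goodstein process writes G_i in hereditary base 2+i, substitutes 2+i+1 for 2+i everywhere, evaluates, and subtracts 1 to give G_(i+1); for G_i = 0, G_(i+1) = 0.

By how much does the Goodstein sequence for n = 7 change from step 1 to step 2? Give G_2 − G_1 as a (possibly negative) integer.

229

base 2: 7 = 2^2 + 2 + 1; at 3: 3^3 + 3 + 1 = 31; next = 30
base 3: 30 = 3^3 + 3; at 4: 4^4 + 4 = 260; next = 259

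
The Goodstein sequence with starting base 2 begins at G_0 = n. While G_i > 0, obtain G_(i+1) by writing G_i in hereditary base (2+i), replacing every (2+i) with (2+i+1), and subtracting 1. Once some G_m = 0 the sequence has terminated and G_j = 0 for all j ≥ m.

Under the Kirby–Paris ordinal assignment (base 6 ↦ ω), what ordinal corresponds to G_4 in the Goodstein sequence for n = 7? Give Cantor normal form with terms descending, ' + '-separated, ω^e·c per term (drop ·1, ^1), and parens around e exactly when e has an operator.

ω^ω + 1

[0] 7 ≡ 2^2 + 2 + 1 (base 2). Lift 3: 31. −1: 30.
[1] 30 ≡ 3^3 + 3 (base 3). Lift 4: 260. −1: 259.
[2] 259 ≡ 4^4 + 3 (base 4). Lift 5: 3128. −1: 3127.
[3] 3127 ≡ 5^5 + 2 (base 5). Lift 6: 46658. −1: 46657.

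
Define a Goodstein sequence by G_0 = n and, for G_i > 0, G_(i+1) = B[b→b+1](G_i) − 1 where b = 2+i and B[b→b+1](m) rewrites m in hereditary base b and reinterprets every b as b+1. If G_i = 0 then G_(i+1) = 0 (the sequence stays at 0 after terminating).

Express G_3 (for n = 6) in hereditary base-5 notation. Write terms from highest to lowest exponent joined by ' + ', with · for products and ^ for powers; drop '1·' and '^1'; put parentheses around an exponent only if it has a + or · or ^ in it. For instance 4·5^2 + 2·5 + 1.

5^5

[0] 6 ≡ 2^2 + 2 (base 2). Lift 3: 30. −1: 29.
[1] 29 ≡ 3^3 + 2 (base 3). Lift 4: 258. −1: 257.
[2] 257 ≡ 4^4 + 1 (base 4). Lift 5: 3126. −1: 3125.
[3] 3125 ≡ 5^5 (base 5). Lift 6: 46656. −1: 46655.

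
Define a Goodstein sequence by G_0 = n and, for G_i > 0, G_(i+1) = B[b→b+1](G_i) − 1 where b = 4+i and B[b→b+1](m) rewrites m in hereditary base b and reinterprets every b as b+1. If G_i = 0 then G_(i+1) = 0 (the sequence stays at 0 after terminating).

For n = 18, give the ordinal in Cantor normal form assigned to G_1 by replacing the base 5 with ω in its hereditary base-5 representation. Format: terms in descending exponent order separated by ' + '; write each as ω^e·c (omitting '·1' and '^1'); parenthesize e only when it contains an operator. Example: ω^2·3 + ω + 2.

ω^2 + 1

[0] 18 ≡ 4^2 + 2 (base 4). Lift 5: 27. −1: 26.
[1] 26 ≡ 5^2 + 1 (base 5). Lift 6: 37. −1: 36.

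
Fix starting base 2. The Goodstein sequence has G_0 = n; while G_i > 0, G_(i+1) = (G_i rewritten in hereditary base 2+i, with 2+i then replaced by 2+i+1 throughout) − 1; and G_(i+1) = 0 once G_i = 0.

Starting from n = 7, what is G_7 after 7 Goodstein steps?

37665879

7 —HB2→ 2^2 + 2 + 1 —bump→ 3^3 + 3 + 1 = 31 —(−1)→ 30
30 —HB3→ 3^3 + 3 —bump→ 4^4 + 4 = 260 —(−1)→ 259
259 —HB4→ 4^4 + 3 —bump→ 5^5 + 3 = 3128 —(−1)→ 3127
3127 —HB5→ 5^5 + 2 —bump→ 6^6 + 2 = 46658 —(−1)→ 46657
46657 —HB6→ 6^6 + 1 —bump→ 7^7 + 1 = 823544 —(−1)→ 823543
823543 —HB7→ 7^7 —bump→ 8^8 = 16777216 —(−1)→ 16777215
16777215 —HB8→ 7·8^7 + 7·8^6 + 7·8^5 + 7·8^4 + 7·8^3 + 7·8^2 + 7·8 + 7 —bump→ 7·9^7 + 7·9^6 + 7·9^5 + 7·9^4 + 7·9^3 + 7·9^2 + 7·9 + 7 = 37665880 —(−1)→ 37665879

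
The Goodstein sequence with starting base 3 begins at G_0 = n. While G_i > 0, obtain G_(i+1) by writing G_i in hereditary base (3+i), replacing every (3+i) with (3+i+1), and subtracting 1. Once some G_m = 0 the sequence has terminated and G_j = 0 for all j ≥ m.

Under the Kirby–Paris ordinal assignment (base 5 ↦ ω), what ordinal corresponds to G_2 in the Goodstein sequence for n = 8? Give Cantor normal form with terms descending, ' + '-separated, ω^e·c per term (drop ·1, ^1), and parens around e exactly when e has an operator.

ω·2

(0) 8|_3 = 2·3 + 2 ↦ 2·4 + 2|_4 = 10 ⇒ 9
(1) 9|_4 = 2·4 + 1 ↦ 2·5 + 1|_5 = 11 ⇒ 10
(2) 10|_5 = 2·5 ↦ 2·6|_6 = 12 ⇒ 11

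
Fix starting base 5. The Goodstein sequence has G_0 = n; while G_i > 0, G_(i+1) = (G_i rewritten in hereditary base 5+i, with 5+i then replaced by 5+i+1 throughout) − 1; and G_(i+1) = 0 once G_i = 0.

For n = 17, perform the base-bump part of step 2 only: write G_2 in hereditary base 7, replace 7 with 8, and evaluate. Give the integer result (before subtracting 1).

24

i=0: 17 = 3·5 + 2 (b=5); 5→6: 3·6 + 2 = 20; 20−1 = 19
i=1: 19 = 3·6 + 1 (b=6); 6→7: 3·7 + 1 = 22; 22−1 = 21
i=2: 21 = 3·7 (b=7); 7→8: 3·8 = 24; 24−1 = 23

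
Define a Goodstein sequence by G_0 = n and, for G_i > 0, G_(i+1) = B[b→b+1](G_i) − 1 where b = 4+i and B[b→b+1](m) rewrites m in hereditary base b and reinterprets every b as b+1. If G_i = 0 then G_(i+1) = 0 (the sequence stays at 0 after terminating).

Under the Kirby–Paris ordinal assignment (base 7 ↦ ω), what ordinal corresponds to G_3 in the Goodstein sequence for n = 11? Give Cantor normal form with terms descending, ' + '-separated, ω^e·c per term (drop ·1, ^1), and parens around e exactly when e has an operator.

ω·2

11 —HB4→ 2·4 + 3 —bump→ 2·5 + 3 = 13 —(−1)→ 12
12 —HB5→ 2·5 + 2 —bump→ 2·6 + 2 = 14 —(−1)→ 13
13 —HB6→ 2·6 + 1 —bump→ 2·7 + 1 = 15 —(−1)→ 14
14 —HB7→ 2·7 —bump→ 2·8 = 16 —(−1)→ 15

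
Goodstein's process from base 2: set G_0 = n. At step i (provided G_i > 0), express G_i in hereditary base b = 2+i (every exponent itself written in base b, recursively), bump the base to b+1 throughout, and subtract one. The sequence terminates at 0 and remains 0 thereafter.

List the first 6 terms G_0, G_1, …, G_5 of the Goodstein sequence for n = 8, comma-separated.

base 2: 8 = 2^(2 + 1); at 3: 3^(3 + 1) = 81; next = 80
base 3: 80 = 2·3^3 + 2·3^2 + 2·3 + 2; at 4: 2·4^4 + 2·4^2 + 2·4 + 2 = 554; next = 553
base 4: 553 = 2·4^4 + 2·4^2 + 2·4 + 1; at 5: 2·5^5 + 2·5^2 + 2·5 + 1 = 6311; next = 6310
base 5: 6310 = 2·5^5 + 2·5^2 + 2·5; at 6: 2·6^6 + 2·6^2 + 2·6 = 93396; next = 93395
base 6: 93395 = 2·6^6 + 2·6^2 + 6 + 5; at 7: 2·7^7 + 2·7^2 + 7 + 5 = 1647196; next = 1647195

8, 80, 553, 6310, 93395, 1647195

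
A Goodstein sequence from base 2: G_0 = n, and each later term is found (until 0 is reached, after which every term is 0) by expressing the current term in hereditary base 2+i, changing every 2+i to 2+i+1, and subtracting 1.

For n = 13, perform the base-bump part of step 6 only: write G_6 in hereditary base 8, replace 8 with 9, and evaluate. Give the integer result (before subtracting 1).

3486786856

step 0: 13 = 2^(2 + 1) + 2^2 + 1; sub 3 for 2: 3^(3 + 1) + 3^3 + 1; = 109; G_1 = 109−1 = 108
step 1: 108 = 3^(3 + 1) + 3^3; sub 4 for 3: 4^(4 + 1) + 4^4; = 1280; G_2 = 1280−1 = 1279
step 2: 1279 = 4^(4 + 1) + 3·4^3 + 3·4^2 + 3·4 + 3; sub 5 for 4: 5^(5 + 1) + 3·5^3 + 3·5^2 + 3·5 + 3; = 16093; G_3 = 16093−1 = 16092
step 3: 16092 = 5^(5 + 1) + 3·5^3 + 3·5^2 + 3·5 + 2; sub 6 for 5: 6^(6 + 1) + 3·6^3 + 3·6^2 + 3·6 + 2; = 280712; G_4 = 280712−1 = 280711
step 4: 280711 = 6^(6 + 1) + 3·6^3 + 3·6^2 + 3·6 + 1; sub 7 for 6: 7^(7 + 1) + 3·7^3 + 3·7^2 + 3·7 + 1; = 5765999; G_5 = 5765999−1 = 5765998
step 5: 5765998 = 7^(7 + 1) + 3·7^3 + 3·7^2 + 3·7; sub 8 for 7: 8^(8 + 1) + 3·8^3 + 3·8^2 + 3·8; = 134219480; G_6 = 134219480−1 = 134219479
step 6: 134219479 = 8^(8 + 1) + 3·8^3 + 3·8^2 + 2·8 + 7; sub 9 for 8: 9^(9 + 1) + 3·9^3 + 3·9^2 + 2·9 + 7; = 3486786856; G_7 = 3486786856−1 = 3486786855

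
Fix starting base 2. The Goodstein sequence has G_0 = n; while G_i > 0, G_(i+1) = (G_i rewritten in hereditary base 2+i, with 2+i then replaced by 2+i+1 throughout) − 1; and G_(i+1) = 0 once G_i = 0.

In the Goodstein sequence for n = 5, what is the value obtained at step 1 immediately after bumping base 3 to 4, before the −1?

5 —HB2→ 2^2 + 1 —bump→ 3^3 + 1 = 28 —(−1)→ 27
27 —HB3→ 3^3 —bump→ 4^4 = 256 —(−1)→ 255

256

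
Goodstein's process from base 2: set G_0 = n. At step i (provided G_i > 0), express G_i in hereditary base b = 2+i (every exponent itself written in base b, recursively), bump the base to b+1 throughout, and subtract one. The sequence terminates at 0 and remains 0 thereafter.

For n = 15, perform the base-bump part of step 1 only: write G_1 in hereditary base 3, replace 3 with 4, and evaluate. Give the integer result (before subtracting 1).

1284

G_0=15  [base 2] 2^(2 + 1) + 2^2 + 2 + 1  →[2↦3]→  3^(3 + 1) + 3^3 + 3 + 1 = 112  −1 ⇒ G_1=111
G_1=111  [base 3] 3^(3 + 1) + 3^3 + 3  →[3↦4]→  4^(4 + 1) + 4^4 + 4 = 1284  −1 ⇒ G_2=1283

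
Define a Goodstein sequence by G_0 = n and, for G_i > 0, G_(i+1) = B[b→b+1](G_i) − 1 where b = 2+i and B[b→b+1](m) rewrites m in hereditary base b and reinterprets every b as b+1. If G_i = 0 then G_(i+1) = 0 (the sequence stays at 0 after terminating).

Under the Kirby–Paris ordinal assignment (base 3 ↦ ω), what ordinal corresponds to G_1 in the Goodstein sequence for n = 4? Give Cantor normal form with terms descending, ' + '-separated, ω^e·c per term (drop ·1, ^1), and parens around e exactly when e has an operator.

G_0=4  [base 2] 2^2  →[2↦3]→  3^3 = 27  −1 ⇒ G_1=26
G_1=26  [base 3] 2·3^2 + 2·3 + 2  →[3↦4]→  2·4^2 + 2·4 + 2 = 42  −1 ⇒ G_2=41

ω^2·2 + ω·2 + 2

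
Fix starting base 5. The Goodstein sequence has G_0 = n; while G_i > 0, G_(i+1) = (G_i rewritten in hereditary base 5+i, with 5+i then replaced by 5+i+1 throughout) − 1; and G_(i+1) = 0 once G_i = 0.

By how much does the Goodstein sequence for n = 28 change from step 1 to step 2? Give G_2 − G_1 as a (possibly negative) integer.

28 —HB5→ 5^2 + 3 —bump→ 6^2 + 3 = 39 —(−1)→ 38
38 —HB6→ 6^2 + 2 —bump→ 7^2 + 2 = 51 —(−1)→ 50

12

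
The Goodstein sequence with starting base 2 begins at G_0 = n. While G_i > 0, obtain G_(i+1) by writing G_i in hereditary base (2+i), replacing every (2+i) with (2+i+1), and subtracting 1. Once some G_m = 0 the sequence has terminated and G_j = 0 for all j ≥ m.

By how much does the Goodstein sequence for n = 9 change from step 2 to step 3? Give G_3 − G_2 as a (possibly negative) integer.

G_0=9  [base 2] 2^(2 + 1) + 1  →[2↦3]→  3^(3 + 1) + 1 = 82  −1 ⇒ G_1=81
G_1=81  [base 3] 3^(3 + 1)  →[3↦4]→  4^(4 + 1) = 1024  −1 ⇒ G_2=1023
G_2=1023  [base 4] 3·4^4 + 3·4^3 + 3·4^2 + 3·4 + 3  →[4↦5]→  3·5^5 + 3·5^3 + 3·5^2 + 3·5 + 3 = 9843  −1 ⇒ G_3=9842

8819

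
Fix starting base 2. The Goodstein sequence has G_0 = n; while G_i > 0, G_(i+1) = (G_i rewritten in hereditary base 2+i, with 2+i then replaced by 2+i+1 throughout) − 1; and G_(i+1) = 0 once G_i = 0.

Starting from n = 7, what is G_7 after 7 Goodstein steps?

(0) 7|_2 = 2^2 + 2 + 1 ↦ 3^3 + 3 + 1|_3 = 31 ⇒ 30
(1) 30|_3 = 3^3 + 3 ↦ 4^4 + 4|_4 = 260 ⇒ 259
(2) 259|_4 = 4^4 + 3 ↦ 5^5 + 3|_5 = 3128 ⇒ 3127
(3) 3127|_5 = 5^5 + 2 ↦ 6^6 + 2|_6 = 46658 ⇒ 46657
(4) 46657|_6 = 6^6 + 1 ↦ 7^7 + 1|_7 = 823544 ⇒ 823543
(5) 823543|_7 = 7^7 ↦ 8^8|_8 = 16777216 ⇒ 16777215
(6) 16777215|_8 = 7·8^7 + 7·8^6 + 7·8^5 + 7·8^4 + 7·8^3 + 7·8^2 + 7·8 + 7 ↦ 7·9^7 + 7·9^6 + 7·9^5 + 7·9^4 + 7·9^3 + 7·9^2 + 7·9 + 7|_9 = 37665880 ⇒ 37665879
(7) 37665879|_9 = 7·9^7 + 7·9^6 + 7·9^5 + 7·9^4 + 7·9^3 + 7·9^2 + 7·9 + 6 ↦ 7·10^7 + 7·10^6 + 7·10^5 + 7·10^4 + 7·10^3 + 7·10^2 + 7·10 + 6|_10 = 77777776 ⇒ 77777775

37665879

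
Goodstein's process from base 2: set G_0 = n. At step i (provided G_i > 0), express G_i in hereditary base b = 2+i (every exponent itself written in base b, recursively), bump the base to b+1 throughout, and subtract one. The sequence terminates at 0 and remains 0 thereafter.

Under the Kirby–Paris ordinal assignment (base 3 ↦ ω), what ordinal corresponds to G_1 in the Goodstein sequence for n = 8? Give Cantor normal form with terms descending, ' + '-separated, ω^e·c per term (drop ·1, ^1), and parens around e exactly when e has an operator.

step 0: 8 = 2^(2 + 1); sub 3 for 2: 3^(3 + 1); = 81; G_1 = 81−1 = 80
step 1: 80 = 2·3^3 + 2·3^2 + 2·3 + 2; sub 4 for 3: 2·4^4 + 2·4^2 + 2·4 + 2; = 554; G_2 = 554−1 = 553

ω^ω·2 + ω^2·2 + ω·2 + 2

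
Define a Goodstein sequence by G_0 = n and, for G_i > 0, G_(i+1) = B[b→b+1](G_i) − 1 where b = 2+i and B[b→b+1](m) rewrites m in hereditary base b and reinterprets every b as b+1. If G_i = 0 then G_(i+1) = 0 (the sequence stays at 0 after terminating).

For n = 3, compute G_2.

3

base 2: 3 = 2 + 1; at 3: 3 + 1 = 4; next = 3
base 3: 3 = 3; at 4: 4 = 4; next = 3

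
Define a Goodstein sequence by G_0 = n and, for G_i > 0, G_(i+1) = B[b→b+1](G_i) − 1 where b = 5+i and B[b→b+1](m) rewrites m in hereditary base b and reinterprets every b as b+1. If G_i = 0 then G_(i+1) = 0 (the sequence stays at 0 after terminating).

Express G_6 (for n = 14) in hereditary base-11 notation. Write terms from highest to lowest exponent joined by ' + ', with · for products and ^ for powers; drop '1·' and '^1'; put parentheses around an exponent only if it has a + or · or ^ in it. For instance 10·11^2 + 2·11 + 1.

11 + 8

[0] 14 ≡ 2·5 + 4 (base 5). Lift 6: 16. −1: 15.
[1] 15 ≡ 2·6 + 3 (base 6). Lift 7: 17. −1: 16.
[2] 16 ≡ 2·7 + 2 (base 7). Lift 8: 18. −1: 17.
[3] 17 ≡ 2·8 + 1 (base 8). Lift 9: 19. −1: 18.
[4] 18 ≡ 2·9 (base 9). Lift 10: 20. −1: 19.
[5] 19 ≡ 10 + 9 (base 10). Lift 11: 20. −1: 19.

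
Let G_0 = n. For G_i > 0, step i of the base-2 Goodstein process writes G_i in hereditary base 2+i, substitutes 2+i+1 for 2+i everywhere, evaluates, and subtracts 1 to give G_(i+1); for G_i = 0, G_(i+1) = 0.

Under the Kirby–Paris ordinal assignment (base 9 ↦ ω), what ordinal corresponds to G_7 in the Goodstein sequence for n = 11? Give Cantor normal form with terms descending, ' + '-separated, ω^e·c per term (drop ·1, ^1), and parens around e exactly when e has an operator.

ω^ω·7 + ω^7·7 + ω^6·7 + ω^5·7 + ω^4·7 + ω^3·7 + ω^2·7 + ω·7 + 6

base 2: 11 = 2^(2 + 1) + 2 + 1; at 3: 3^(3 + 1) + 3 + 1 = 85; next = 84
base 3: 84 = 3^(3 + 1) + 3; at 4: 4^(4 + 1) + 4 = 1028; next = 1027
base 4: 1027 = 4^(4 + 1) + 3; at 5: 5^(5 + 1) + 3 = 15628; next = 15627
base 5: 15627 = 5^(5 + 1) + 2; at 6: 6^(6 + 1) + 2 = 279938; next = 279937
base 6: 279937 = 6^(6 + 1) + 1; at 7: 7^(7 + 1) + 1 = 5764802; next = 5764801
base 7: 5764801 = 7^(7 + 1); at 8: 8^(8 + 1) = 134217728; next = 134217727
base 8: 134217727 = 7·8^8 + 7·8^7 + 7·8^6 + 7·8^5 + 7·8^4 + 7·8^3 + 7·8^2 + 7·8 + 7; at 9: 7·9^9 + 7·9^7 + 7·9^6 + 7·9^5 + 7·9^4 + 7·9^3 + 7·9^2 + 7·9 + 7 = 2749609303; next = 2749609302
base 9: 2749609302 = 7·9^9 + 7·9^7 + 7·9^6 + 7·9^5 + 7·9^4 + 7·9^3 + 7·9^2 + 7·9 + 6; at 10: 7·10^10 + 7·10^7 + 7·10^6 + 7·10^5 + 7·10^4 + 7·10^3 + 7·10^2 + 7·10 + 6 = 70077777776; next = 70077777775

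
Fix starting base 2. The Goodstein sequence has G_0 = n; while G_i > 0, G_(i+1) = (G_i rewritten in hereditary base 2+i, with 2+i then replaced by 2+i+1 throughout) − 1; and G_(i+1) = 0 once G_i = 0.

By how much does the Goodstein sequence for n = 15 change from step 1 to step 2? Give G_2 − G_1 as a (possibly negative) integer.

1172

G_0=15  [base 2] 2^(2 + 1) + 2^2 + 2 + 1  →[2↦3]→  3^(3 + 1) + 3^3 + 3 + 1 = 112  −1 ⇒ G_1=111
G_1=111  [base 3] 3^(3 + 1) + 3^3 + 3  →[3↦4]→  4^(4 + 1) + 4^4 + 4 = 1284  −1 ⇒ G_2=1283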